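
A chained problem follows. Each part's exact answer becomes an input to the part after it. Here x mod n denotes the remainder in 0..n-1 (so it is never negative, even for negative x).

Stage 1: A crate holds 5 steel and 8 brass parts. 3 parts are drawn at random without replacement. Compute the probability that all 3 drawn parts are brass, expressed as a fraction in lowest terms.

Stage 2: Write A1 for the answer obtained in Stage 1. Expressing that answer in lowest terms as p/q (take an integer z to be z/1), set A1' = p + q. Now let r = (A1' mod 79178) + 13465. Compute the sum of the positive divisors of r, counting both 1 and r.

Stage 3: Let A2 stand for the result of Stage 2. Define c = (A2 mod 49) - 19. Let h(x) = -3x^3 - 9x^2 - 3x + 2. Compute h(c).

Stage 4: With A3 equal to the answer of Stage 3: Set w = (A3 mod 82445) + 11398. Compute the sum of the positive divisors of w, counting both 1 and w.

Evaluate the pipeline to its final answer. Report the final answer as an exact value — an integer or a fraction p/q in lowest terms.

Stage 1: total draws C(13,3) = 286; favorable C(8,3) = 56; P = 28/143; answer 28/143
Stage 2: A1 = 28/143; threaded value p + q = 171; r = 13636; 13636 = 2^2 * 7 * 487; sigma = (1 + 2 + 4) * (1 + 7) * (1 + 487) = 7 * 8 * 488 = 27328; answer 27328
Stage 3: A2 = 27328; c = 16; -3*(16)^3 - 9*(16)^2 - 3*(16)^1 + 2 = (-12288) + (-2304) + (-48) + (2) = -14638; answer -14638
Stage 4: A3 = -14638; w = 79205; 79205 = 5 * 7 * 31 * 73; sigma = (1 + 5) * (1 + 7) * (1 + 31) * (1 + 73) = 6 * 8 * 32 * 74 = 113664; answer 113664

113664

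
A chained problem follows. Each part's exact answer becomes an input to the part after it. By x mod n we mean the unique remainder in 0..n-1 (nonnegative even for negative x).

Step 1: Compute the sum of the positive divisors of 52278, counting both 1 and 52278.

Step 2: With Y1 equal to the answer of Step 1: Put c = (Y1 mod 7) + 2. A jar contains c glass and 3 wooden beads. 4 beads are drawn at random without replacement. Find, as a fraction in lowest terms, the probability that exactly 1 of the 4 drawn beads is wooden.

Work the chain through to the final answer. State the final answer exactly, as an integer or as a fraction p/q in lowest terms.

Step 1: 52278 = 2 * 3 * 8713; sigma = (1 + 2) * (1 + 3) * (1 + 8713) = 3 * 4 * 8714 = 104568; answer 104568
Step 2: Y1 = 104568; c = 4; total draws C(7,4) = 35; favorable C(3,1)*C(4,3) = 12; P = 12/35; answer 12/35

12/35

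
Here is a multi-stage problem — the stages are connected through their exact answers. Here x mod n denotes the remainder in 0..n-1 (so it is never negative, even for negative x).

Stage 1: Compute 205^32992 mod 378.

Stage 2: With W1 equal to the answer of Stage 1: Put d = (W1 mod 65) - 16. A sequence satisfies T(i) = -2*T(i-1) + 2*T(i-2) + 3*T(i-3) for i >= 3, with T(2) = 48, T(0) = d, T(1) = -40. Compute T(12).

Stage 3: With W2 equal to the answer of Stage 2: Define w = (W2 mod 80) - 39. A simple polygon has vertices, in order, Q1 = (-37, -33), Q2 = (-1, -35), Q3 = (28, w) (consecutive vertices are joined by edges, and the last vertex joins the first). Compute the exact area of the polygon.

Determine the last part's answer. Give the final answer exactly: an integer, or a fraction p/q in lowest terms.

Stage 1: squarings mod 378: 205^1=205, 205^2=67, 205^4=331, 205^8=319, 205^16=79, 205^32=193, 205^64=205, 205^128=67, 205^256=331, 205^512=319, 205^1024=79, 205^2048=193, 205^4096=205, 205^8192=67, 205^16384=331, 205^32768=319; 205^32992 = 205^32 * 205^64 * 205^128 * 205^32768 = 79 (mod 378); answer 79
Stage 2: W1 = 79; d = -2; T(3) = -2*(48) + 2*(-40) + 3*(-2) = -182; iterating: T(3)=-182, T(4)=340, T(5)=-900, T(6)=1934, T(7)=-4648, T(8)=10464, T(9)=-24422, T(10)=55828, T(11)=-129108, T(12)=296606; answer 296606
Stage 3: W2 = 296606; w = 7; cross terms: (-37*-35 - -1*-33)=1262, (-1*7 - 28*-35)=973, (28*-33 - -37*7)=-665; twice the area = |1570| = 1570; area = 785; answer 785

785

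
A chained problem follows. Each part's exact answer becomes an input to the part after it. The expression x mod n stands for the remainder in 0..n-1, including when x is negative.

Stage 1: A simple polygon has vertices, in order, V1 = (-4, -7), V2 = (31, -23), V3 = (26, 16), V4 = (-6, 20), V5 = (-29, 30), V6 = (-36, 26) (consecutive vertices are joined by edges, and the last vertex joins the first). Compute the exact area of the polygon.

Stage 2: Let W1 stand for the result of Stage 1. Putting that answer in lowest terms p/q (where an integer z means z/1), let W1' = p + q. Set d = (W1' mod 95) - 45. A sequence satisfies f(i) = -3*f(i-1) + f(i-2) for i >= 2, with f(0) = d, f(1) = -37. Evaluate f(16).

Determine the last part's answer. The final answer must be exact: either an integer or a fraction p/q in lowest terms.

2360319441

Stage 1: cross terms: (-4*-23 - 31*-7)=309, (31*16 - 26*-23)=1094, (26*20 - -6*16)=616, (-6*30 - -29*20)=400, (-29*26 - -36*30)=326, (-36*-7 - -4*26)=356; twice the area = |3101| = 3101; area = 3101/2; answer 3101/2
Stage 2: W1 = 3101/2; threaded value p + q = 3103; d = 18; f(2) = -3*(-37) + 1*(18) = 129; iterating: f(2)=129, f(3)=-424, f(4)=1401, f(5)=-4627, f(6)=15282, f(7)=-50473, f(8)=166701, f(9)=-550576, f(10)=1818429, f(11)=-6005863, f(12)=19836018, f(13)=-65513917, f(14)=216377769, f(15)=-714647224, f(16)=2360319441; answer 2360319441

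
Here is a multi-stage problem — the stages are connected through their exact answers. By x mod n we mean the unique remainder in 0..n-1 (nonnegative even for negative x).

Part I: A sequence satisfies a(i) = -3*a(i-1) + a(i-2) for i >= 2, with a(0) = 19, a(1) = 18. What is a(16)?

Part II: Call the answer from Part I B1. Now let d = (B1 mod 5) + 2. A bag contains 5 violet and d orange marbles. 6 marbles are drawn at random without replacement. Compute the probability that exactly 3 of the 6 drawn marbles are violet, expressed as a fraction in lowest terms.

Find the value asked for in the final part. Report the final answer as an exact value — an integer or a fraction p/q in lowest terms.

Part I: a(2) = -3*(18) + 1*(19) = -35; iterating: a(2)=-35, a(3)=123, a(4)=-404, a(5)=1335, a(6)=-4409, a(7)=14562, a(8)=-48095, a(9)=158847, a(10)=-524636, a(11)=1732755, a(12)=-5722901, a(13)=18901458, a(14)=-62427275, a(15)=206183283, a(16)=-680977124; answer -680977124
Part II: B1 = -680977124; d = 3; total draws C(8,6) = 28; favorable C(5,3)*C(3,3) = 10; P = 5/14; answer 5/14

5/14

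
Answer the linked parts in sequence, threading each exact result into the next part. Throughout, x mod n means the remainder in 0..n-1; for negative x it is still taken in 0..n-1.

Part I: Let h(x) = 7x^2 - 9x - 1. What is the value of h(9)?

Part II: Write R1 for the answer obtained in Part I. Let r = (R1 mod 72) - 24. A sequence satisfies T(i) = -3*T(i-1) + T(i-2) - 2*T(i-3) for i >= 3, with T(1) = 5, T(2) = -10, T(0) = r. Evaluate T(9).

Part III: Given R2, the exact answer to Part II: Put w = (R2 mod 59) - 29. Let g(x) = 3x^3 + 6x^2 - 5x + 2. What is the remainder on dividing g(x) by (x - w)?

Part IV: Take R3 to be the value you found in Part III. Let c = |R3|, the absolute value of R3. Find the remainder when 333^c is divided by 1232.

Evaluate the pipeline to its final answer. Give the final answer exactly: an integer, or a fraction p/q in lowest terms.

Part I: 7*(9)^2 - 9*(9)^1 - 1 = (567) + (-81) + (-1) = 485; answer 485
Part II: R1 = 485; r = 29; T(3) = -3*(-10) + 1*(5) - 2*(29) = -23; iterating: T(3)=-23, T(4)=49, T(5)=-150, T(6)=545, T(7)=-1883, T(8)=6494, T(9)=-22455; answer -22455
Part III: R2 = -22455; w = -5; remainder = value at the root: 3*(-5)^3 + 6*(-5)^2 - 5*(-5)^1 + 2 = (-375) + (150) + (25) + (2) = -198; answer -198
Part IV: R3 = -198; c = 198; squarings mod 1232: 333^1=333, 333^2=9, 333^4=81, 333^8=401, 333^16=641, 333^32=625, 333^64=81, 333^128=401; 333^198 = 333^2 * 333^4 * 333^64 * 333^128 = 841 (mod 1232); answer 841

841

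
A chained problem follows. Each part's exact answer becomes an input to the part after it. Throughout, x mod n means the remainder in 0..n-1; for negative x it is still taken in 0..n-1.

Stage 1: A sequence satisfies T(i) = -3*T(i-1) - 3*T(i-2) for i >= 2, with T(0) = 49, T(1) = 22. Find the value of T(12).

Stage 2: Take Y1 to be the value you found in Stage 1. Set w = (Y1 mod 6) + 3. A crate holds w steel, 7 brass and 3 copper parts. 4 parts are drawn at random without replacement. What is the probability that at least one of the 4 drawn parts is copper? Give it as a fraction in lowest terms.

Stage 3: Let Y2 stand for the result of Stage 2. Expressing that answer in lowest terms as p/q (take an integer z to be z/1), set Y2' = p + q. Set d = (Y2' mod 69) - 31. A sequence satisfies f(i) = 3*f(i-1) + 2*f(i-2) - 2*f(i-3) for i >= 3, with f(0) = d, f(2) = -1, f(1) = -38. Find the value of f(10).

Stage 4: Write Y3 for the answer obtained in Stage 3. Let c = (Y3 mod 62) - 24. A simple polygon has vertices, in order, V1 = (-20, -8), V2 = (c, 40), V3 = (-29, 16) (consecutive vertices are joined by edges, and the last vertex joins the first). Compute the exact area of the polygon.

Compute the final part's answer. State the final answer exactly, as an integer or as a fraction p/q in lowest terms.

Stage 1: T(2) = -3*(22) - 3*(49) = -213; iterating: T(2)=-213, T(3)=573, T(4)=-1080, T(5)=1521, T(6)=-1323, T(7)=-594, T(8)=5751, T(9)=-15471, T(10)=29160, T(11)=-41067, T(12)=35721; answer 35721
Stage 2: Y1 = 35721; w = 6; total draws C(16,4) = 1820; complement C(13,4) = 715; favorable 1820 - 715 = 1105; P = 17/28; answer 17/28
Stage 3: Y2 = 17/28; threaded value p + q = 45; d = 14; f(3) = 3*(-1) + 2*(-38) - 2*(14) = -107; iterating: f(3)=-107, f(4)=-247, f(5)=-953, f(6)=-3139, f(7)=-10829, f(8)=-36859, f(9)=-125957, f(10)=-429931; answer -429931
Stage 4: Y3 = -429931; c = 15; cross terms: (-20*40 - 15*-8)=-680, (15*16 - -29*40)=1400, (-29*-8 - -20*16)=552; twice the area = |1272| = 1272; area = 636; answer 636

636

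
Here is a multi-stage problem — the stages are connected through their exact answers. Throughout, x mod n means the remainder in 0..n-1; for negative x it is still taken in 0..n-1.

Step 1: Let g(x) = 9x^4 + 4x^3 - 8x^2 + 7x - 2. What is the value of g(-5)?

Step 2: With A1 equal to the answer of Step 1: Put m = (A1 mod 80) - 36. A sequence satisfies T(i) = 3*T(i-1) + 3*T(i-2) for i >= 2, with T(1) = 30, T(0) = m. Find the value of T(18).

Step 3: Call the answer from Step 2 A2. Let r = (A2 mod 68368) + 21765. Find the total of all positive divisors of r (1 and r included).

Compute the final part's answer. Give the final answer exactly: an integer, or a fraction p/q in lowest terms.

81864

Step 1: 9*(-5)^4 + 4*(-5)^3 - 8*(-5)^2 + 7*(-5)^1 - 2 = (5625) + (-500) + (-200) + (-35) + (-2) = 4888; answer 4888
Step 2: A1 = 4888; m = -28; T(2) = 3*(30) + 3*(-28) = 6; iterating: T(2)=6, T(3)=108, T(4)=342, T(5)=1350, T(6)=5076, T(7)=19278, T(8)=73062, T(9)=277020, T(10)=1050246, T(11)=3981798, T(12)=15096132, T(13)=57233790, T(14)=216989766, T(15)=822670668, T(16)=3118981302, T(17)=11824955910, T(18)=44831811636; answer 44831811636
Step 3: A2 = 44831811636; r = 64345; 64345 = 5 * 17 * 757; sigma = (1 + 5) * (1 + 17) * (1 + 757) = 6 * 18 * 758 = 81864; answer 81864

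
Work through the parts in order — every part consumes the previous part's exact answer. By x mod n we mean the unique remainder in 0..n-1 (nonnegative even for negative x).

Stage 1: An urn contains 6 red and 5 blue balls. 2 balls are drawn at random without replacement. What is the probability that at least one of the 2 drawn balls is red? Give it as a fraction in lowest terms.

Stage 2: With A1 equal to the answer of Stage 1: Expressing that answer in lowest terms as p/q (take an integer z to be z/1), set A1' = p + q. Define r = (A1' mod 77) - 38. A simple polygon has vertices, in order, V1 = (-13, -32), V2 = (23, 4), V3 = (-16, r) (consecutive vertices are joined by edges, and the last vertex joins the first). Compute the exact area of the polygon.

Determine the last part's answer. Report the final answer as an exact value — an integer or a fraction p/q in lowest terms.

Stage 1: total draws C(11,2) = 55; complement C(5,2) = 10; favorable 55 - 10 = 45; P = 9/11; answer 9/11
Stage 2: A1 = 9/11; threaded value p + q = 20; r = -18; cross terms: (-13*4 - 23*-32)=684, (23*-18 - -16*4)=-350, (-16*-32 - -13*-18)=278; twice the area = |612| = 612; area = 306; answer 306

306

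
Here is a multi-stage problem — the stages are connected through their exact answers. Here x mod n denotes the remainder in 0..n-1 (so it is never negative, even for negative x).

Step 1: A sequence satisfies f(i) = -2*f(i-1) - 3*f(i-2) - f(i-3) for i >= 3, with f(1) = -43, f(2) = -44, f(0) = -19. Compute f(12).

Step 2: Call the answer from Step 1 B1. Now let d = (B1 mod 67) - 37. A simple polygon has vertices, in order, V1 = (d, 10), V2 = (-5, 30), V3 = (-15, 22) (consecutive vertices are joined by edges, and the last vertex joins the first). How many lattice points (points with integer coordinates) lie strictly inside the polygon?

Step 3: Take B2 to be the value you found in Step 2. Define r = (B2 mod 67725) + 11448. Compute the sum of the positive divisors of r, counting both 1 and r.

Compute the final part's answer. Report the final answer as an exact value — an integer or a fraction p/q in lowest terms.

20328

Step 1: f(3) = -2*(-44) - 3*(-43) - 1*(-19) = 236; iterating: f(3)=236, f(4)=-297, f(5)=-70, f(6)=795, f(7)=-1083, f(8)=-149, f(9)=2752, f(10)=-3974, f(11)=-159, f(12)=9488; answer 9488
Step 2: B1 = 9488; d = 4; cross terms: (4*30 - -5*10)=170, (-5*22 - -15*30)=340, (-15*10 - 4*22)=-238; twice the area = |272| = 272; area = 136; boundary points = 1 + 2 + 1 = 4; strictly interior points = area - boundary/2 + 1 = 135; answer 135
Step 3: B2 = 135; r = 11583; 11583 = 3^4 * 11 * 13; sigma = (1 + 3 + 9 + 27 + 81) * (1 + 11) * (1 + 13) = 121 * 12 * 14 = 20328; answer 20328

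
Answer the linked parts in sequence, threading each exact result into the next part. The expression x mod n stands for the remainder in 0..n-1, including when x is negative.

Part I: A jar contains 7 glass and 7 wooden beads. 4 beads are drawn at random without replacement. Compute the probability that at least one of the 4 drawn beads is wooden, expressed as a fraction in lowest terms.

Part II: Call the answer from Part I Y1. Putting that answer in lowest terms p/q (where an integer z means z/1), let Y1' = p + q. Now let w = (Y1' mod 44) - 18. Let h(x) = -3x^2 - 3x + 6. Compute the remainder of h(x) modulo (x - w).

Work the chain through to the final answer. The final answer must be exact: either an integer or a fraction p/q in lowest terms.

6

Part I: total draws C(14,4) = 1001; complement C(7,4) = 35; favorable 1001 - 35 = 966; P = 138/143; answer 138/143
Part II: Y1 = 138/143; threaded value p + q = 281; w = -1; remainder = value at the root: -3*(-1)^2 - 3*(-1)^1 + 6 = (-3) + (3) + (6) = 6; answer 6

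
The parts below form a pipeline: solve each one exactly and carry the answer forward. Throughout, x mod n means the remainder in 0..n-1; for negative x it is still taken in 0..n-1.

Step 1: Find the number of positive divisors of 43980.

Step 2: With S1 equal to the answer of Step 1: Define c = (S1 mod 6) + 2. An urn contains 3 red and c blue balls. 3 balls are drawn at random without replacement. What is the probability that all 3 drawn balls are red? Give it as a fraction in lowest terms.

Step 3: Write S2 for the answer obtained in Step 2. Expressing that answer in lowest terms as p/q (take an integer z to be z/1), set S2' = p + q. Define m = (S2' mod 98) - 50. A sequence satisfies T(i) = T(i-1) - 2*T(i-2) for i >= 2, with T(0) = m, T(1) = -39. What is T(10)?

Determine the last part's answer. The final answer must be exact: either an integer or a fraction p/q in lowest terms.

Step 1: 43980 = 2^2 * 3 * 5 * 733; number of divisors = (2+1) * (1+1) * (1+1) * (1+1) = 24; answer 24
Step 2: S1 = 24; c = 2; total draws C(5,3) = 10; favorable C(3,3) = 1; P = 1/10; answer 1/10
Step 3: S2 = 1/10; threaded value p + q = 11; m = -39; T(2) = 1*(-39) - 2*(-39) = 39; iterating: T(2)=39, T(3)=117, T(4)=39, T(5)=-195, T(6)=-273, T(7)=117, T(8)=663, T(9)=429, T(10)=-897; answer -897

-897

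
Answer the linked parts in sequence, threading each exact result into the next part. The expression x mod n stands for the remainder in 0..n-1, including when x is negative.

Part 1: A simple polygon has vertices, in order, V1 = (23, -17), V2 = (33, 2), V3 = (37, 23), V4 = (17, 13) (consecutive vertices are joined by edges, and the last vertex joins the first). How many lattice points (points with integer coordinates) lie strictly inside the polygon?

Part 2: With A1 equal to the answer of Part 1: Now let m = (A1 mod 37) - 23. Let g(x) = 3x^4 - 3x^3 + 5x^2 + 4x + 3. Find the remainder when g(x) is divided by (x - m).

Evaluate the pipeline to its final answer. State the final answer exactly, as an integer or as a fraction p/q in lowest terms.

1027

Part 1: cross terms: (23*2 - 33*-17)=607, (33*23 - 37*2)=685, (37*13 - 17*23)=90, (17*-17 - 23*13)=-588; twice the area = |794| = 794; area = 397; boundary points = 1 + 1 + 10 + 6 = 18; strictly interior points = area - boundary/2 + 1 = 389; answer 389
Part 2: A1 = 389; m = -4; remainder = value at the root: 3*(-4)^4 - 3*(-4)^3 + 5*(-4)^2 + 4*(-4)^1 + 3 = (768) + (192) + (80) + (-16) + (3) = 1027; answer 1027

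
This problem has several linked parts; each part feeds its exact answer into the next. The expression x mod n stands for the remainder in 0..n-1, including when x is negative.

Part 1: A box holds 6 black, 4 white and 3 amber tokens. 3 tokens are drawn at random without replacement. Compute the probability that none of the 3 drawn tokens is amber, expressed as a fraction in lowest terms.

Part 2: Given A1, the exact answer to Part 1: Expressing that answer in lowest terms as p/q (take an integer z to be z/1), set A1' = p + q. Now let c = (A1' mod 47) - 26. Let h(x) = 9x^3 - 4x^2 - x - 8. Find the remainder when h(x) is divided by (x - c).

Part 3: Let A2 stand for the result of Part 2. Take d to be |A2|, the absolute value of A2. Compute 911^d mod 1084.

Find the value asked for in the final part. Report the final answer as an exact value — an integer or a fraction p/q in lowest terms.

Part 1: total draws C(13,3) = 286; favorable C(10,3) = 120; P = 60/143; answer 60/143
Part 2: A1 = 60/143; threaded value p + q = 203; c = -11; remainder = value at the root: 9*(-11)^3 - 4*(-11)^2 - 1*(-11)^1 - 8 = (-11979) + (-484) + (11) + (-8) = -12460; answer -12460
Part 3: A2 = -12460; d = 12460; squarings mod 1084: 911^1=911, 911^2=661, 911^4=69, 911^8=425, 911^16=681, 911^32=893, 911^64=709, 911^128=789, 911^256=305, 911^512=885, 911^1024=577, 911^2048=141, 911^4096=369, 911^8192=661; 911^12460 = 911^4 * 911^8 * 911^32 * 911^128 * 911^4096 * 911^8192 = 125 (mod 1084); answer 125

125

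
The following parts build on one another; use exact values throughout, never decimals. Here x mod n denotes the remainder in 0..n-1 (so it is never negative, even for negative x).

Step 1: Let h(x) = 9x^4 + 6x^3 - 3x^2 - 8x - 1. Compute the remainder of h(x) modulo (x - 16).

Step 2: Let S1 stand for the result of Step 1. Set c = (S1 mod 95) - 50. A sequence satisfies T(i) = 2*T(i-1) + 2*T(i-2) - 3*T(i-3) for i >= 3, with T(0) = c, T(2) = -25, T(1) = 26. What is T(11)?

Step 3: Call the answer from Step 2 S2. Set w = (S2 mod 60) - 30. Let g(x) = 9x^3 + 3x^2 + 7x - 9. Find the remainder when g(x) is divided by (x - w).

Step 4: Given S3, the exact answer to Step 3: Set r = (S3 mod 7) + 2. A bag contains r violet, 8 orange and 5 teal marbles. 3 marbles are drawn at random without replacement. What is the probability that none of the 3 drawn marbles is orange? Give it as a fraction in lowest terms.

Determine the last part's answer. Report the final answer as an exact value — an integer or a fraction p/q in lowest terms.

5/34

Step 1: remainder = value at the root: 9*(16)^4 + 6*(16)^3 - 3*(16)^2 - 8*(16)^1 - 1 = (589824) + (24576) + (-768) + (-128) + (-1) = 613503; answer 613503
Step 2: S1 = 613503; c = 38; T(3) = 2*(-25) + 2*(26) - 3*(38) = -112; iterating: T(3)=-112, T(4)=-352, T(5)=-853, T(6)=-2074, T(7)=-4798, T(8)=-11185, T(9)=-25744, T(10)=-59464, T(11)=-136861; answer -136861
Step 3: S2 = -136861; w = 29; remainder = value at the root: 9*(29)^3 + 3*(29)^2 + 7*(29)^1 - 9 = (219501) + (2523) + (203) + (-9) = 222218; answer 222218
Step 4: S3 = 222218; r = 5; total draws C(18,3) = 816; favorable C(10,3) = 120; P = 5/34; answer 5/34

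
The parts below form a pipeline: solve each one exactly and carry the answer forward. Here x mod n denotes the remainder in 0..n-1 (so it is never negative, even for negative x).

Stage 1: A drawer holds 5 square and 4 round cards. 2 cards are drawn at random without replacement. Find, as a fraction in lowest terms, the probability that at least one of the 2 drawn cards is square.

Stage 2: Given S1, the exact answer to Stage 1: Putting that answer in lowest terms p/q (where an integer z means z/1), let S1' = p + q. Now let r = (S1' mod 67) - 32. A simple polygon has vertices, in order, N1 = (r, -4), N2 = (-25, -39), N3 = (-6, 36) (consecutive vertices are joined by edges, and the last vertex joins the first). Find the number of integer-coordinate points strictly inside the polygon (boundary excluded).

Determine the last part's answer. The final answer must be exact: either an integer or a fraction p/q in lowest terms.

Stage 1: total draws C(9,2) = 36; complement C(4,2) = 6; favorable 36 - 6 = 30; P = 5/6; answer 5/6
Stage 2: S1 = 5/6; threaded value p + q = 11; r = -21; cross terms: (-21*-39 - -25*-4)=719, (-25*36 - -6*-39)=-1134, (-6*-4 - -21*36)=780; twice the area = |365| = 365; area = 365/2; boundary points = 1 + 1 + 5 = 7; strictly interior points = area - boundary/2 + 1 = 180; answer 180

180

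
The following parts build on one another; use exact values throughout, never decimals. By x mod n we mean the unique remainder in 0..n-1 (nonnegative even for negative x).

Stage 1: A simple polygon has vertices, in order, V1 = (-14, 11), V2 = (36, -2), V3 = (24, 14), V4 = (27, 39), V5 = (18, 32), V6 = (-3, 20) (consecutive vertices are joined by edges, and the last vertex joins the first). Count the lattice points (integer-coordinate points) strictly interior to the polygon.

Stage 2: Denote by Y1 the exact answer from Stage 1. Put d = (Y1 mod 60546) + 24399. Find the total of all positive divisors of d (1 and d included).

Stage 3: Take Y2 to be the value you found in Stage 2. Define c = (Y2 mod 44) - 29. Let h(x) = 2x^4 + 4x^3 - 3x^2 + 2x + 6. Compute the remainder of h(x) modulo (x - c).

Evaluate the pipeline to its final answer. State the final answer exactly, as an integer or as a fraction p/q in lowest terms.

Stage 1: cross terms: (-14*-2 - 36*11)=-368, (36*14 - 24*-2)=552, (24*39 - 27*14)=558, (27*32 - 18*39)=162, (18*20 - -3*32)=456, (-3*11 - -14*20)=247; twice the area = |1607| = 1607; area = 1607/2; boundary points = 1 + 4 + 1 + 1 + 3 + 1 = 11; strictly interior points = area - boundary/2 + 1 = 799; answer 799
Stage 2: Y1 = 799; d = 25198; 25198 = 2 * 43 * 293; sigma = (1 + 2) * (1 + 43) * (1 + 293) = 3 * 44 * 294 = 38808; answer 38808
Stage 3: Y2 = 38808; c = -29; remainder = value at the root: 2*(-29)^4 + 4*(-29)^3 - 3*(-29)^2 + 2*(-29)^1 + 6 = (1414562) + (-97556) + (-2523) + (-58) + (6) = 1314431; answer 1314431

1314431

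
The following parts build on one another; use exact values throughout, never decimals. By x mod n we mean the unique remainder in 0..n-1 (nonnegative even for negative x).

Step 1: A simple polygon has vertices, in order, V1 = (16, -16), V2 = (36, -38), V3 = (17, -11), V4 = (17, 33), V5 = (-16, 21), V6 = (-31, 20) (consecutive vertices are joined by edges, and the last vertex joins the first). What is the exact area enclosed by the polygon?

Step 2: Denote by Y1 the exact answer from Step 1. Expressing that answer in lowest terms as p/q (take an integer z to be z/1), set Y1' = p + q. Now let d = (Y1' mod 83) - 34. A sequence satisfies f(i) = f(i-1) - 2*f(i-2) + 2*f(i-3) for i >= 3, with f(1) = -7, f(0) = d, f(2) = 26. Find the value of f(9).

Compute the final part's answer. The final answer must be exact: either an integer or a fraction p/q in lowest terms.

Step 1: cross terms: (16*-38 - 36*-16)=-32, (36*-11 - 17*-38)=250, (17*33 - 17*-11)=748, (17*21 - -16*33)=885, (-16*20 - -31*21)=331, (-31*-16 - 16*20)=176; twice the area = |2358| = 2358; area = 1179; answer 1179
Step 2: Y1 = 1179; threaded value p + q = 1180; d = -16; f(3) = 1*(26) - 2*(-7) + 2*(-16) = 8; iterating: f(3)=8, f(4)=-58, f(5)=-22, f(6)=110, f(7)=38, f(8)=-226, f(9)=-82; answer -82

-82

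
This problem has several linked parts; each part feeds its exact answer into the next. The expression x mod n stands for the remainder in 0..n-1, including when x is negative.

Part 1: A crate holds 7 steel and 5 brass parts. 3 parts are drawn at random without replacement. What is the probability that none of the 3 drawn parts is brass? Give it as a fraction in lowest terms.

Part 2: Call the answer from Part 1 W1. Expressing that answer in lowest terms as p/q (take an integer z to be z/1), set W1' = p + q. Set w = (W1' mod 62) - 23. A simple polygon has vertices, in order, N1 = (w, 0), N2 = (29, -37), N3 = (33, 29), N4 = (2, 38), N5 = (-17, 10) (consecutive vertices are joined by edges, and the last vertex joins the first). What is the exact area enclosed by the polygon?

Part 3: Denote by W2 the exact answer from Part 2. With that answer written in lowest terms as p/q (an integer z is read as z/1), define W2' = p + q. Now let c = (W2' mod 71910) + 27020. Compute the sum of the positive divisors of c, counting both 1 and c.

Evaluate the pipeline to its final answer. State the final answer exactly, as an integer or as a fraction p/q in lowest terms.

Part 1: total draws C(12,3) = 220; favorable C(7,3) = 35; P = 7/44; answer 7/44
Part 2: W1 = 7/44; threaded value p + q = 51; w = 28; cross terms: (28*-37 - 29*0)=-1036, (29*29 - 33*-37)=2062, (33*38 - 2*29)=1196, (2*10 - -17*38)=666, (-17*0 - 28*10)=-280; twice the area = |2608| = 2608; area = 1304; answer 1304
Part 3: W2 = 1304; threaded value p + q = 1305; c = 28325; 28325 = 5^2 * 11 * 103; sigma = (1 + 5 + 25) * (1 + 11) * (1 + 103) = 31 * 12 * 104 = 38688; answer 38688

38688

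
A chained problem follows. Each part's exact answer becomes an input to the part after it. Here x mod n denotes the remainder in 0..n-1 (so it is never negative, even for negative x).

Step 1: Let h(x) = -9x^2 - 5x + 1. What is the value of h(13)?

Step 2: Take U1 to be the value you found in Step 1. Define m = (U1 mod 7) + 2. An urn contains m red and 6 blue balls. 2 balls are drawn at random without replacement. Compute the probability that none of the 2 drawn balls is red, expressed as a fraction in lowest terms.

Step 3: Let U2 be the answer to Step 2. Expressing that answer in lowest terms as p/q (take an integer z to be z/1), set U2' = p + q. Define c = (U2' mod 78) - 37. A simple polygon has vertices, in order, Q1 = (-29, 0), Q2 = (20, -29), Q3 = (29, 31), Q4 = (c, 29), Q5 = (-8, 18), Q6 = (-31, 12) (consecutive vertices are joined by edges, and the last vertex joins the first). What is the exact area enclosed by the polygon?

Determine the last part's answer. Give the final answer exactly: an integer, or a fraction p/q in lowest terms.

Step 1: -9*(13)^2 - 5*(13)^1 + 1 = (-1521) + (-65) + (1) = -1585; answer -1585
Step 2: U1 = -1585; m = 6; total draws C(12,2) = 66; favorable C(6,2) = 15; P = 5/22; answer 5/22
Step 3: U2 = 5/22; threaded value p + q = 27; c = -10; cross terms: (-29*-29 - 20*0)=841, (20*31 - 29*-29)=1461, (29*29 - -10*31)=1151, (-10*18 - -8*29)=52, (-8*12 - -31*18)=462, (-31*0 - -29*12)=348; twice the area = |4315| = 4315; area = 4315/2; answer 4315/2

4315/2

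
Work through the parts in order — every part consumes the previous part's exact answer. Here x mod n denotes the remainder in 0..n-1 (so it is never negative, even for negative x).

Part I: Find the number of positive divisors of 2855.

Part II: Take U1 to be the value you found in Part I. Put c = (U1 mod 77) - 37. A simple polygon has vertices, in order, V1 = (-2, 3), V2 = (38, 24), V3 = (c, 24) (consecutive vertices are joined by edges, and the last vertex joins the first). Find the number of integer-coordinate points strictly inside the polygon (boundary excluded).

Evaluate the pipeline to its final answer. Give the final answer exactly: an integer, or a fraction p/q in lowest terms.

710

Part I: 2855 = 5 * 571; number of divisors = (1+1) * (1+1) = 4; answer 4
Part II: U1 = 4; c = -33; cross terms: (-2*24 - 38*3)=-162, (38*24 - -33*24)=1704, (-33*3 - -2*24)=-51; twice the area = |1491| = 1491; area = 1491/2; boundary points = 1 + 71 + 1 = 73; strictly interior points = area - boundary/2 + 1 = 710; answer 710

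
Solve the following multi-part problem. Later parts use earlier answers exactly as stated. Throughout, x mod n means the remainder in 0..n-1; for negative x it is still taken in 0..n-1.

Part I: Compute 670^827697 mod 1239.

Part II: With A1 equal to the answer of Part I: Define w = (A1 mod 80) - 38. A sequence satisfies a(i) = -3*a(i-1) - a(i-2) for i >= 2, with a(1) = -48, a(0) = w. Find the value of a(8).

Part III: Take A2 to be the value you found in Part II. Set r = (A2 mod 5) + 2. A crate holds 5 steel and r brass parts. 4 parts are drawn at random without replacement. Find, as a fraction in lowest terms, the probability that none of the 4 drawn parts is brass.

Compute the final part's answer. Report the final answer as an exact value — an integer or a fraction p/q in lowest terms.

Part I: squarings mod 1239: 670^1=670, 670^2=382, 670^4=961, 670^8=466, 670^16=331, 670^32=529, 670^64=1066, 670^128=193, 670^256=79, 670^512=46, 670^1024=877, 670^2048=949, 670^4096=1087, 670^8192=802, 670^16384=163, 670^32768=550, 670^65536=184, 670^131072=403, 670^262144=100, 670^524288=88; 670^827697 = 670^1 * 670^16 * 670^32 * 670^256 * 670^8192 * 670^32768 * 670^262144 * 670^524288 = 643 (mod 1239); answer 643
Part II: A1 = 643; w = -35; a(2) = -3*(-48) - 1*(-35) = 179; iterating: a(2)=179, a(3)=-489, a(4)=1288, a(5)=-3375, a(6)=8837, a(7)=-23136, a(8)=60571; answer 60571
Part III: A2 = 60571; r = 3; total draws C(8,4) = 70; favorable C(5,4) = 5; P = 1/14; answer 1/14

1/14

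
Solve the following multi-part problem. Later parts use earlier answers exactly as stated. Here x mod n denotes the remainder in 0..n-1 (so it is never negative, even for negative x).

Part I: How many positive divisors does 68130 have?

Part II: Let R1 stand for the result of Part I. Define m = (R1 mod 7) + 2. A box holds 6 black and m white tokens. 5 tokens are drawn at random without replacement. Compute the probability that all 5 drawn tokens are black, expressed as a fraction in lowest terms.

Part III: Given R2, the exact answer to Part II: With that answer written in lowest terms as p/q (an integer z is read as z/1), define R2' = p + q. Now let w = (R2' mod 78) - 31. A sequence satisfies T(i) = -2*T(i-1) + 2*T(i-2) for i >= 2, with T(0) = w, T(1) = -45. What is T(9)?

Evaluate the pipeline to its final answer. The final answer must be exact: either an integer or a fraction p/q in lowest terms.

Part I: 68130 = 2 * 3^2 * 5 * 757; number of divisors = (1+1) * (2+1) * (1+1) * (1+1) = 24; answer 24
Part II: R1 = 24; m = 5; total draws C(11,5) = 462; favorable C(6,5) = 6; P = 1/77; answer 1/77
Part III: R2 = 1/77; threaded value p + q = 78; w = -31; T(2) = -2*(-45) + 2*(-31) = 28; iterating: T(2)=28, T(3)=-146, T(4)=348, T(5)=-988, T(6)=2672, T(7)=-7320, T(8)=19984, T(9)=-54608; answer -54608

-54608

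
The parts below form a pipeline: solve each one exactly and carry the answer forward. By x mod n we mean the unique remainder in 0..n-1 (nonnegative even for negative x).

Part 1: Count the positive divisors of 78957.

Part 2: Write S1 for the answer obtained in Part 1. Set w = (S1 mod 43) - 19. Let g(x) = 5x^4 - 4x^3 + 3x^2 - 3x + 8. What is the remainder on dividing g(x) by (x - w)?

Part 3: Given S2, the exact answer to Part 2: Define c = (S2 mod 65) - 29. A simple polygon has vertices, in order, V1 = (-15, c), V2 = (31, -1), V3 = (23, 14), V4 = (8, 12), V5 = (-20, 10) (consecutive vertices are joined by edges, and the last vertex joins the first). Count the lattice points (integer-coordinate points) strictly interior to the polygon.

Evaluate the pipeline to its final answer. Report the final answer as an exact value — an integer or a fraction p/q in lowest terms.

Part 1: 78957 = 3^2 * 31 * 283; number of divisors = (2+1) * (1+1) * (1+1) = 12; answer 12
Part 2: S1 = 12; w = -7; remainder = value at the root: 5*(-7)^4 - 4*(-7)^3 + 3*(-7)^2 - 3*(-7)^1 + 8 = (12005) + (1372) + (147) + (21) + (8) = 13553; answer 13553
Part 3: S2 = 13553; c = 4; cross terms: (-15*-1 - 31*4)=-109, (31*14 - 23*-1)=457, (23*12 - 8*14)=164, (8*10 - -20*12)=320, (-20*4 - -15*10)=70; twice the area = |902| = 902; area = 451; boundary points = 1 + 1 + 1 + 2 + 1 = 6; strictly interior points = area - boundary/2 + 1 = 449; answer 449

449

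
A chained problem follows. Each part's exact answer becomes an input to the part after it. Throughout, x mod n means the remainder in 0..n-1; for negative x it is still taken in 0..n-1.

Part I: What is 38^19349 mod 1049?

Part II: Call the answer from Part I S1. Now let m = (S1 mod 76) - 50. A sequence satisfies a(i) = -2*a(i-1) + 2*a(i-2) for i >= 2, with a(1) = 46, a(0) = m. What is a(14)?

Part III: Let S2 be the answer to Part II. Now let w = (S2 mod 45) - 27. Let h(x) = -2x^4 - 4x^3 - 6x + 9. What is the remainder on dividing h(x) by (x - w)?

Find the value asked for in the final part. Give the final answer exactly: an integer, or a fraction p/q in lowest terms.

-65763

Part I: squarings mod 1049: 38^1=38, 38^2=395, 38^4=773, 38^8=648, 38^16=304, 38^32=104, 38^64=326, 38^128=327, 38^256=980, 38^512=565, 38^1024=329, 38^2048=194, 38^4096=921, 38^8192=649, 38^16384=552; 38^19349 = 38^1 * 38^4 * 38^16 * 38^128 * 38^256 * 38^512 * 38^2048 * 38^16384 = 959 (mod 1049); answer 959
Part II: S1 = 959; m = -3; a(2) = -2*(46) + 2*(-3) = -98; iterating: a(2)=-98, a(3)=288, a(4)=-772, a(5)=2120, a(6)=-5784, a(7)=15808, a(8)=-43184, a(9)=117984, a(10)=-322336, a(11)=880640, a(12)=-2405952, a(13)=6573184, a(14)=-17958272; answer -17958272
Part III: S2 = -17958272; w = -14; remainder = value at the root: -2*(-14)^4 - 4*(-14)^3 - 6*(-14)^1 + 9 = (-76832) + (10976) + (84) + (9) = -65763; answer -65763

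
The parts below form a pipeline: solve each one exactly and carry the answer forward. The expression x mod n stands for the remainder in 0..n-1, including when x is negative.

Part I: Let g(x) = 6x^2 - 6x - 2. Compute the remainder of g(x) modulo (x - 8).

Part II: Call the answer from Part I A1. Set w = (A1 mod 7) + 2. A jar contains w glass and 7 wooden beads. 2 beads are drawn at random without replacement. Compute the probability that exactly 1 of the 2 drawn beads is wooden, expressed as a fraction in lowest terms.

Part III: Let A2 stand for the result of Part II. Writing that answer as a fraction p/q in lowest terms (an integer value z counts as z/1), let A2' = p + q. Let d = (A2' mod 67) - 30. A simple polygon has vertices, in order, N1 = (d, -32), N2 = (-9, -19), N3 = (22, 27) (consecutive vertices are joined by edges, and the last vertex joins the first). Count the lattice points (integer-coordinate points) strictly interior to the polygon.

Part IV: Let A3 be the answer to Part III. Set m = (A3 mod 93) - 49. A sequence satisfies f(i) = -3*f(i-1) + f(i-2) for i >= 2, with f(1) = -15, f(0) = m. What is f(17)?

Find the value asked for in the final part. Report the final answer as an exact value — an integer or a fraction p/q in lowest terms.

Part I: remainder = value at the root: 6*(8)^2 - 6*(8)^1 - 2 = (384) + (-48) + (-2) = 334; answer 334
Part II: A1 = 334; w = 7; total draws C(14,2) = 91; favorable C(7,1)*C(7,1) = 49; P = 7/13; answer 7/13
Part III: A2 = 7/13; threaded value p + q = 20; d = -10; cross terms: (-10*-19 - -9*-32)=-98, (-9*27 - 22*-19)=175, (22*-32 - -10*27)=-434; twice the area = |-357| = 357; area = 357/2; boundary points = 1 + 1 + 1 = 3; strictly interior points = area - boundary/2 + 1 = 178; answer 178
Part IV: A3 = 178; m = 36; f(2) = -3*(-15) + 1*(36) = 81; iterating: f(2)=81, f(3)=-258, f(4)=855, f(5)=-2823, f(6)=9324, f(7)=-30795, f(8)=101709, f(9)=-335922, f(10)=1109475, f(11)=-3664347, f(12)=12102516, f(13)=-39971895, f(14)=132018201, f(15)=-436026498, f(16)=1440097695, f(17)=-4756319583; answer -4756319583

-4756319583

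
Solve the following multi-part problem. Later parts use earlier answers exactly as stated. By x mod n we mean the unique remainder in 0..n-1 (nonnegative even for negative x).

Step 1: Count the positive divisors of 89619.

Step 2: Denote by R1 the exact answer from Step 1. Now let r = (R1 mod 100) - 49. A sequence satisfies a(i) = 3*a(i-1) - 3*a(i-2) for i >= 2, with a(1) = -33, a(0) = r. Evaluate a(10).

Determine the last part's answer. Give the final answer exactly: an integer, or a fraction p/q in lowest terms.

Step 1: 89619 = 3 * 29873; number of divisors = (1+1) * (1+1) = 4; answer 4
Step 2: R1 = 4; r = -45; a(2) = 3*(-33) - 3*(-45) = 36; iterating: a(2)=36, a(3)=207, a(4)=513, a(5)=918, a(6)=1215, a(7)=891, a(8)=-972, a(9)=-5589, a(10)=-13851; answer -13851

-13851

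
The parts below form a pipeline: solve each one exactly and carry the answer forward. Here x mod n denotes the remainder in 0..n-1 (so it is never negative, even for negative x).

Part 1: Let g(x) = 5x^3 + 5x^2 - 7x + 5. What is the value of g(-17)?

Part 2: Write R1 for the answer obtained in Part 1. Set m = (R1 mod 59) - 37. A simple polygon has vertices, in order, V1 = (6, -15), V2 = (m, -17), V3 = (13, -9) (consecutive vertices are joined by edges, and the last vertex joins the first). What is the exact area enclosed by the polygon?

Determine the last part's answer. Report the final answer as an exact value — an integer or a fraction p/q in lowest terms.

80

Part 1: 5*(-17)^3 + 5*(-17)^2 - 7*(-17)^1 + 5 = (-24565) + (1445) + (119) + (5) = -22996; answer -22996
Part 2: R1 = -22996; m = -23; cross terms: (6*-17 - -23*-15)=-447, (-23*-9 - 13*-17)=428, (13*-15 - 6*-9)=-141; twice the area = |-160| = 160; area = 80; answer 80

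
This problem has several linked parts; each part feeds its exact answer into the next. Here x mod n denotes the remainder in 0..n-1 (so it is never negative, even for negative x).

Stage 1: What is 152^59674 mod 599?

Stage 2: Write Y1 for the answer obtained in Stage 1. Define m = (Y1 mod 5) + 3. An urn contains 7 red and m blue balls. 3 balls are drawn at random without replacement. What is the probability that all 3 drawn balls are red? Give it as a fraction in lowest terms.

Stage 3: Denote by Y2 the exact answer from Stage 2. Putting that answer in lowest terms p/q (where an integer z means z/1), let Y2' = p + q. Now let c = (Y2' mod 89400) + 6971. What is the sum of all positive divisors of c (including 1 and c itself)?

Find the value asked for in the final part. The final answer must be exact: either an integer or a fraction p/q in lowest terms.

Stage 1: squarings mod 599: 152^1=152, 152^2=342, 152^4=159, 152^8=123, 152^16=154, 152^32=355, 152^64=235, 152^128=117, 152^256=511, 152^512=556, 152^1024=52, 152^2048=308, 152^4096=222, 152^8192=166, 152^16384=2, 152^32768=4; 152^59674 = 152^2 * 152^8 * 152^16 * 152^256 * 152^2048 * 152^8192 * 152^16384 * 152^32768 = 49 (mod 599); answer 49
Stage 2: Y1 = 49; m = 7; total draws C(14,3) = 364; favorable C(7,3) = 35; P = 5/52; answer 5/52
Stage 3: Y2 = 5/52; threaded value p + q = 57; c = 7028; 7028 = 2^2 * 7 * 251; sigma = (1 + 2 + 4) * (1 + 7) * (1 + 251) = 7 * 8 * 252 = 14112; answer 14112

14112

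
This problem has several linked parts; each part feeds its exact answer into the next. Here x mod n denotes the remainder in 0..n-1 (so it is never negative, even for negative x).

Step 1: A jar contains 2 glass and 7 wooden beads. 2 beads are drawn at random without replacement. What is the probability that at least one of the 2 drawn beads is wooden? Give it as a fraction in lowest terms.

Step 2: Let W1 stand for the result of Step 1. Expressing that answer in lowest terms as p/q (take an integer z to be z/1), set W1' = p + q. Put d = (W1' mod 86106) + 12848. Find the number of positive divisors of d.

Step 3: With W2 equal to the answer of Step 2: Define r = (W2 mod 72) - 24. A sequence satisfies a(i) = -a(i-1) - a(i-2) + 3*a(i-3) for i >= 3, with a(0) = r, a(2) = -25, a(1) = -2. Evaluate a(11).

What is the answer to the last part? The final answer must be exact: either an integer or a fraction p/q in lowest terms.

-3247

Step 1: total draws C(9,2) = 36; complement C(2,2) = 1; favorable 36 - 1 = 35; P = 35/36; answer 35/36
Step 2: W1 = 35/36; threaded value p + q = 71; d = 12919; 12919 is prime, so its only divisors are 1 and 12919; count = 2; answer 2
Step 3: W2 = 2; r = -22; a(3) = -1*(-25) - 1*(-2) + 3*(-22) = -39; iterating: a(3)=-39, a(4)=58, a(5)=-94, a(6)=-81, a(7)=349, a(8)=-550, a(9)=-42, a(10)=1639, a(11)=-3247; answer -3247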